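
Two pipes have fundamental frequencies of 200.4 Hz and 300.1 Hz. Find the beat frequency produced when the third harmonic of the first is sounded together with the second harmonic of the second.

1.0 Hz

Third harmonic of the first: 3·200.4 = 601.2 Hz.
Second harmonic of the second: 2·300.1 = 600.2 Hz.
f_beat = |601.2 − 600.2| = 1.0 Hz.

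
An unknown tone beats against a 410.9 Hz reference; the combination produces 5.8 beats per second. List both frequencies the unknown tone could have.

405.1 Hz or 416.7 Hz

|f − 410.9| = 5.8, so f = 410.9 ± 5.8.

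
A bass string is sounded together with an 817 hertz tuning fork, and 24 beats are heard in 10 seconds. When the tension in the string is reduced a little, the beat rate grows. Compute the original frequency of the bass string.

814.6 Hz

Beat frequency = 24/10 = 2.4 Hz.
|f − 817| = 2.4, so the bass string was at either 814.6 Hz or 819.4 Hz.
Lower tension means lower frequency; the adjustment lowers the bass string's frequency.
The beat rate rose, so the adjustment moved the bass string further from 817 Hz — it was already below the reference.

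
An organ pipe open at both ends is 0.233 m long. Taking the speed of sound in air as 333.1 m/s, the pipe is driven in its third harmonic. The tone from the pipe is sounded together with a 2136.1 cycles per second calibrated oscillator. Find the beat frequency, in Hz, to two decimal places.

Open pipe: f_n = n·v/(2L) = 3·333.1/(2·0.233) = 2144.4206 Hz.
f_beat = |2144.4206 − 2136.1| = 8.32 Hz.

8.32 Hz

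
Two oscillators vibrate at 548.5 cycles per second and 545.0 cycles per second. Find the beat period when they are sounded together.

f_beat = |548.5 − 545.0| = 3.5 Hz.
Beat period T = 1 / f_beat = 1 / 3.5 s.

0.286 s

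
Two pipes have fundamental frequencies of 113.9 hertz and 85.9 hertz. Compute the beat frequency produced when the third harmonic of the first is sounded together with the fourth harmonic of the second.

Third harmonic of the first: 3·113.9 = 341.7 Hz.
Fourth harmonic of the second: 4·85.9 = 343.6 Hz.
f_beat = |341.7 − 343.6| = 1.9 Hz.

1.9 Hz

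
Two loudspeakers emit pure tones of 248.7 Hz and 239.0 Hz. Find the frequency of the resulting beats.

Beats arise from superposition of two nearby frequencies; the beat rate is |f₁ − f₂|.
|248.7 − 239.0| = 9.7 Hz.

9.7 Hz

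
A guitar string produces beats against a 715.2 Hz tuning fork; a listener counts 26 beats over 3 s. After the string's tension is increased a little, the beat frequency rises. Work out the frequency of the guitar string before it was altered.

723.8667 Hz

Beat frequency = 26/3 = 8.6667 Hz.
|f − 715.2| = 8.6667, so the guitar string was at either 706.5333 Hz or 723.8667 Hz.
Higher tension means higher frequency; the adjustment raises the guitar string's frequency.
The beat rate rose, so the adjustment moved the guitar string further from 715.2 Hz — it was already above the reference.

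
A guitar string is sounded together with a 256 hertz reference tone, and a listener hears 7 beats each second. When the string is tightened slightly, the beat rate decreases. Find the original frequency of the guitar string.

|f − 256| = 7, so the guitar string was at either 249 Hz or 263 Hz.
Increasing tension raises a string's frequency; the adjustment raises the guitar string's frequency.
The beat rate fell, so the adjustment moved the guitar string toward 256 Hz — it must have started below the reference.

249 Hz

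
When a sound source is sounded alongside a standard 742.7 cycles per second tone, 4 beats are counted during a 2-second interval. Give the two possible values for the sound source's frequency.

740.7 Hz or 744.7 Hz

Beat frequency = 4/2 = 2 Hz.
|f − 742.7| = 2, so f = 742.7 ± 2.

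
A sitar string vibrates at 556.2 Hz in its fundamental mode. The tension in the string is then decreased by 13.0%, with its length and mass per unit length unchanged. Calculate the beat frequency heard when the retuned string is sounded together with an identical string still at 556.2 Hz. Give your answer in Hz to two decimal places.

37.41 Hz

For a string, f ∝ √T, so the new frequency is 556.2·√0.870 = 518.7888 Hz.
f_beat = |518.7888 − 556.2| = 37.41 Hz.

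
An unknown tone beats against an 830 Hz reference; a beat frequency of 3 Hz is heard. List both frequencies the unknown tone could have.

827 Hz or 833 Hz

|f − 830| = 3, so f = 830 ± 3.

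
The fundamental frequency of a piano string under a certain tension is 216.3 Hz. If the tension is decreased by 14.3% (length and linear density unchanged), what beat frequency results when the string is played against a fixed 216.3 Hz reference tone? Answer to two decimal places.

For a string, f ∝ √T, so the new frequency is 216.3·√0.857 = 200.2382 Hz.
f_beat = |200.2382 − 216.3| = 16.06 Hz.

16.06 Hz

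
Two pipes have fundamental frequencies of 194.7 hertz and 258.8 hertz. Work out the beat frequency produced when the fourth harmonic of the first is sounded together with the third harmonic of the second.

Fourth harmonic of the first: 4·194.7 = 778.8 Hz.
Third harmonic of the second: 3·258.8 = 776.4 Hz.
f_beat = |778.8 − 776.4| = 2.4 Hz.

2.4 Hz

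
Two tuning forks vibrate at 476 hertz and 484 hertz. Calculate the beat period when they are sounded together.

f_beat = |476 − 484| = 8 Hz.
Beat period T = 1 / f_beat = 1 / 8 s.

0.125 s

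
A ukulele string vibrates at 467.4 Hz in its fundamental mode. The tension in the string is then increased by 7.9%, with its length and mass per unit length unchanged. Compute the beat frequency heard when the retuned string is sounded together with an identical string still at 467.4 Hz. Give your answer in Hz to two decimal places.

For a string, f ∝ √T, so the new frequency is 467.4·√1.079 = 485.5114 Hz.
f_beat = |485.5114 − 467.4| = 18.11 Hz.

18.11 Hz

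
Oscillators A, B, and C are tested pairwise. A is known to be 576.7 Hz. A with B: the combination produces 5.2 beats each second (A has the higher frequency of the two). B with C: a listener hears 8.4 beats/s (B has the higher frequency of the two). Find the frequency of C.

B is below A, so f_B = 576.7 − 5.2 = 571.5 Hz.
C is below B, so f_C = 571.5 − 8.4 = 563.1 Hz.

563.1 Hz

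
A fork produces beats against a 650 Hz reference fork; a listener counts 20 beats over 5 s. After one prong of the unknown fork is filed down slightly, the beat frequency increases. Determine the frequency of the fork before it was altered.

654 Hz

Beat frequency = 20/5 = 4 Hz.
|f − 650| = 4, so the fork was at either 646 Hz or 654 Hz.
Filing a prong removes mass and raises the fork's frequency; the adjustment raises the fork's frequency.
The beat rate rose, so the adjustment moved the fork further from 650 Hz — it was already above the reference.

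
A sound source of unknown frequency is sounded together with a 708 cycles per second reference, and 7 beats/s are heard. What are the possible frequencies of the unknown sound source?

701 Hz or 715 Hz

|f − 708| = 7, so f = 708 ± 7.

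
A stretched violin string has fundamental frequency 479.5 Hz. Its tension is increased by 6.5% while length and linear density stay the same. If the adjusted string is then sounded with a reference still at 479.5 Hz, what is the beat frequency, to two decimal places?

15.34 Hz

For a string, f ∝ √T, so the new frequency is 479.5·√1.065 = 494.8384 Hz.
f_beat = |494.8384 − 479.5| = 15.34 Hz.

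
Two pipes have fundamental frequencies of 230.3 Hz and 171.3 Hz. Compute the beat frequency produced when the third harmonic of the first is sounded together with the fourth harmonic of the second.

Third harmonic of the first: 3·230.3 = 690.9 Hz.
Fourth harmonic of the second: 4·171.3 = 685.2 Hz.
f_beat = |690.9 − 685.2| = 5.7 Hz.

5.7 Hz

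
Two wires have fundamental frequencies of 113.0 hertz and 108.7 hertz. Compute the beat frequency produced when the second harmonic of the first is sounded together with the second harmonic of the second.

Second harmonic of the first: 2·113.0 = 226.0 Hz.
Second harmonic of the second: 2·108.7 = 217.4 Hz.
f_beat = |226.0 − 217.4| = 8.6 Hz.

8.6 Hz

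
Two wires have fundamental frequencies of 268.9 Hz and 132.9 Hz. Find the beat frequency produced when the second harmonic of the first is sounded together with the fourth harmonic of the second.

6.2 Hz

Second harmonic of the first: 2·268.9 = 537.8 Hz.
Fourth harmonic of the second: 4·132.9 = 531.6 Hz.
f_beat = |537.8 − 531.6| = 6.2 Hz.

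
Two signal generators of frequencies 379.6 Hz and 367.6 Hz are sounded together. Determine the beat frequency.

Beats arise from superposition of two nearby frequencies; the beat rate is |f₁ − f₂|.
|379.6 − 367.6| = 12 Hz.

12 Hz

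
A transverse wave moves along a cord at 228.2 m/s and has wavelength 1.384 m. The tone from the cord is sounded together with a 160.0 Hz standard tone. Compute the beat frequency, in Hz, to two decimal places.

4.88 Hz

Source frequency f = v/λ = 228.2/1.384 = 164.8844 Hz.
f_beat = |164.8844 − 160.0| = 4.88 Hz.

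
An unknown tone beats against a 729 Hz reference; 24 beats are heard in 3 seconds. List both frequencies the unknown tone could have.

Beat frequency = 24/3 = 8 Hz.
|f − 729| = 8, so f = 729 ± 8.

721 Hz or 737 Hz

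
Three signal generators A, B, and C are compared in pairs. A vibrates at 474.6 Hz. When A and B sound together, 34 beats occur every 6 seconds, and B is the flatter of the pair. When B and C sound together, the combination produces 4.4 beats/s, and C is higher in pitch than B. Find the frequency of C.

A–B: Beat frequency = 34/6 = 5.6667 Hz.
B is below A, so f_B = 474.6 − 5.6667 = 468.9333 Hz.
C is above B, so f_C = 468.9333 + 4.4 = 473.3333 Hz.

473.3333 Hz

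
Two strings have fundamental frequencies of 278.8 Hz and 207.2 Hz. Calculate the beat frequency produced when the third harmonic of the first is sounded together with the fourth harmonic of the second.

7.6 Hz

Third harmonic of the first: 3·278.8 = 836.4 Hz.
Fourth harmonic of the second: 4·207.2 = 828.8 Hz.
f_beat = |836.4 − 828.8| = 7.6 Hz.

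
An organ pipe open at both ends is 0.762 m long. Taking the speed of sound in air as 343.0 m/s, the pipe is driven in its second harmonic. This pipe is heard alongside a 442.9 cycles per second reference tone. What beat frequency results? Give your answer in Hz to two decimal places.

Open pipe: f_n = n·v/(2L) = 2·343.0/(2·0.762) = 450.1312 Hz.
f_beat = |450.1312 − 442.9| = 7.23 Hz.

7.23 Hz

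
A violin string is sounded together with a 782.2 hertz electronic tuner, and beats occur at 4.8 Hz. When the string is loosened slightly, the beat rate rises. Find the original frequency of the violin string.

777.4 Hz

|f − 782.2| = 4.8, so the violin string was at either 777.4 Hz or 787 Hz.
Reducing tension lowers a string's frequency; the adjustment lowers the violin string's frequency.
The beat rate rose, so the adjustment moved the violin string further from 782.2 Hz — it was already below the reference.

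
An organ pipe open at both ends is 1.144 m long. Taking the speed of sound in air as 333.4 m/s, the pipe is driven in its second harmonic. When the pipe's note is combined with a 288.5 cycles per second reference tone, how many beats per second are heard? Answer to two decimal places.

2.93 Hz

Open pipe: f_n = n·v/(2L) = 2·333.4/(2·1.144) = 291.4336 Hz.
f_beat = |291.4336 − 288.5| = 2.93 Hz.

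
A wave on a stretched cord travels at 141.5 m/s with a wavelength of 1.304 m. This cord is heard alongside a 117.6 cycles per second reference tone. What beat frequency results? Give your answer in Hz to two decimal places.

Source frequency f = v/λ = 141.5/1.304 = 108.5123 Hz.
f_beat = |108.5123 − 117.6| = 9.09 Hz.

9.09 Hz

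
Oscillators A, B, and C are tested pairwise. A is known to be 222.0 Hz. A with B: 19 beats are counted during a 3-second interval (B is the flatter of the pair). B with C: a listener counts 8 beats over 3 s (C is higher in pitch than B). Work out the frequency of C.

A–B: Beat frequency = 19/3 = 6.3333 Hz.
B is below A, so f_B = 222.0 − 6.3333 = 215.6667 Hz.
B–C: Beat frequency = 8/3 = 2.6667 Hz.
C is above B, so f_C = 215.6667 + 2.6667 = 218.3333 Hz.

218.3333 Hz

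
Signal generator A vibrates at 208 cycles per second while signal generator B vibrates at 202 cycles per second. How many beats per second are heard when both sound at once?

Beats arise from superposition of two nearby frequencies; the beat rate is |f₁ − f₂|.
|208 − 202| = 6 Hz.

6 Hz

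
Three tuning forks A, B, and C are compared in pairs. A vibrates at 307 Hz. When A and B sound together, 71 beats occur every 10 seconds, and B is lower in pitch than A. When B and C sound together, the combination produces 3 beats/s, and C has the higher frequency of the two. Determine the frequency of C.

A–B: Beat frequency = 71/10 = 7.1 Hz.
B is below A, so f_B = 307 − 7.1 = 299.9 Hz.
C is above B, so f_C = 299.9 + 3 = 302.9 Hz.

302.9 Hz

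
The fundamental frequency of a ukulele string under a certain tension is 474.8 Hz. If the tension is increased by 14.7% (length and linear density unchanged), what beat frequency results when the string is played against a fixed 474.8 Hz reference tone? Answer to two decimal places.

For a string, f ∝ √T, so the new frequency is 474.8·√1.147 = 508.5017 Hz.
f_beat = |508.5017 − 474.8| = 33.70 Hz.

33.70 Hz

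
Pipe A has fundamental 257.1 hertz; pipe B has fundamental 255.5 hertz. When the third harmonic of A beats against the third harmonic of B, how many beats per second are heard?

4.8 Hz

Third harmonic of the first: 3·257.1 = 771.3 Hz.
Third harmonic of the second: 3·255.5 = 766.5 Hz.
f_beat = |771.3 − 766.5| = 4.8 Hz.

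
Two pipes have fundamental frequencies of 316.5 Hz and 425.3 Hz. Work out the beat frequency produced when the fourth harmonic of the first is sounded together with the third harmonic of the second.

Fourth harmonic of the first: 4·316.5 = 1266.0 Hz.
Third harmonic of the second: 3·425.3 = 1275.9 Hz.
f_beat = |1266.0 − 1275.9| = 9.9 Hz.

9.9 Hz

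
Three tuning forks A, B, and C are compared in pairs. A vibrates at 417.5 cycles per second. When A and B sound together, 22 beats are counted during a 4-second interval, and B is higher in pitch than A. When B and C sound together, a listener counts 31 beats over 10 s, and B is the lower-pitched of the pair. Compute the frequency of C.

426.1 Hz

A–B: Beat frequency = 22/4 = 5.5 Hz.
B is above A, so f_B = 417.5 + 5.5 = 423 Hz.
B–C: Beat frequency = 31/10 = 3.1 Hz.
C is above B, so f_C = 423 + 3.1 = 426.1 Hz.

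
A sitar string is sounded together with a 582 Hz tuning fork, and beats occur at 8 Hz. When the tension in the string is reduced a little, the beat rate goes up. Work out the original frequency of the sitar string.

574 Hz

|f − 582| = 8, so the sitar string was at either 574 Hz or 590 Hz.
Lower tension means lower frequency; the adjustment lowers the sitar string's frequency.
The beat rate rose, so the adjustment moved the sitar string further from 582 Hz — it was already below the reference.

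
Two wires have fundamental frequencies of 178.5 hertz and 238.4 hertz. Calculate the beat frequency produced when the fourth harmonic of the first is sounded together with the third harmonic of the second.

Fourth harmonic of the first: 4·178.5 = 714.0 Hz.
Third harmonic of the second: 3·238.4 = 715.2 Hz.
f_beat = |714.0 − 715.2| = 1.2 Hz.

1.2 Hz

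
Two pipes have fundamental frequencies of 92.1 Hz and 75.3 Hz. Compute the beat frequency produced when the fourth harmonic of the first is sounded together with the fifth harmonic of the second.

8.1 Hz

Fourth harmonic of the first: 4·92.1 = 368.4 Hz.
Fifth harmonic of the second: 5·75.3 = 376.5 Hz.
f_beat = |368.4 − 376.5| = 8.1 Hz.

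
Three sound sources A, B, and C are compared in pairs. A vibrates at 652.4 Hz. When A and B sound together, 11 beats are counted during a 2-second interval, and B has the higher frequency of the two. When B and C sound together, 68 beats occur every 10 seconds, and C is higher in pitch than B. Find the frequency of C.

A–B: Beat frequency = 11/2 = 5.5 Hz.
B is above A, so f_B = 652.4 + 5.5 = 657.9 Hz.
B–C: Beat frequency = 68/10 = 6.8 Hz.
C is above B, so f_C = 657.9 + 6.8 = 664.7 Hz.

664.7 Hz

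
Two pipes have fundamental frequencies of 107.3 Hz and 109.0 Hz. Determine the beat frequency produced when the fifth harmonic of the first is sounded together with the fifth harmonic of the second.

8.5 Hz

Fifth harmonic of the first: 5·107.3 = 536.5 Hz.
Fifth harmonic of the second: 5·109.0 = 545.0 Hz.
f_beat = |536.5 − 545.0| = 8.5 Hz.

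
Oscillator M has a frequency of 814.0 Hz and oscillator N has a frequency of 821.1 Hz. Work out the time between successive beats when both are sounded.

f_beat = |814.0 − 821.1| = 7.1 Hz.
Beat period T = 1 / f_beat = 1 / 7.1 s.

0.141 s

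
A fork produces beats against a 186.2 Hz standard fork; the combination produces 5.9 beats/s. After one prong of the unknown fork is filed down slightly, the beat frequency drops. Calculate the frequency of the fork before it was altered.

|f − 186.2| = 5.9, so the fork was at either 180.3 Hz or 192.1 Hz.
Filing a prong removes mass and raises the fork's frequency; the adjustment raises the fork's frequency.
The beat rate fell, so the adjustment moved the fork toward 186.2 Hz — it must have started below the reference.

180.3 Hz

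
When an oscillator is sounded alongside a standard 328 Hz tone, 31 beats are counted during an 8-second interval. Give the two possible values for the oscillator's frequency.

Beat frequency = 31/8 = 3.875 Hz.
|f − 328| = 3.875, so f = 328 ± 3.875.

324.125 Hz or 331.875 Hz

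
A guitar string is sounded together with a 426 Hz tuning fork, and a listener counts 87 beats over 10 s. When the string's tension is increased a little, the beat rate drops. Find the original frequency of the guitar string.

417.3 Hz

Beat frequency = 87/10 = 8.7 Hz.
|f − 426| = 8.7, so the guitar string was at either 417.3 Hz or 434.7 Hz.
Higher tension means higher frequency; the adjustment raises the guitar string's frequency.
The beat rate fell, so the adjustment moved the guitar string toward 426 Hz — it must have started below the reference.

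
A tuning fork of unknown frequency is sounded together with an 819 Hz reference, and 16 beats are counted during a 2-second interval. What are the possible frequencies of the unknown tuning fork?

Beat frequency = 16/2 = 8 Hz.
|f − 819| = 8, so f = 819 ± 8.

811 Hz or 827 Hz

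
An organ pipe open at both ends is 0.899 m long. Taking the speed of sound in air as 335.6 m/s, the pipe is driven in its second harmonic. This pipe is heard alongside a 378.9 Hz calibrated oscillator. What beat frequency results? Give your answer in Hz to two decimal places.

Open pipe: f_n = n·v/(2L) = 2·335.6/(2·0.899) = 373.3037 Hz.
f_beat = |373.3037 − 378.9| = 5.60 Hz.

5.60 Hz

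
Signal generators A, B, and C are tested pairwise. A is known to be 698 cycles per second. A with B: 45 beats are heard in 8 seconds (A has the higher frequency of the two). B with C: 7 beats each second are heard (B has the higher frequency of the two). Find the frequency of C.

A–B: Beat frequency = 45/8 = 5.625 Hz.
B is below A, so f_B = 698 − 5.625 = 692.375 Hz.
C is below B, so f_C = 692.375 − 7 = 685.375 Hz.

685.375 Hz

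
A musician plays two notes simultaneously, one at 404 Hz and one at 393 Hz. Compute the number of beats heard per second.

Beats arise from superposition of two nearby frequencies; the beat rate is |f₁ − f₂|.
|404 − 393| = 11 Hz.

11 Hz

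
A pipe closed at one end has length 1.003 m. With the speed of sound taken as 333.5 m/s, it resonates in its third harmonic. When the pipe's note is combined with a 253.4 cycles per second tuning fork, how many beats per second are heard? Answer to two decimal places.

4.02 Hz

Closed pipe (odd harmonics): f_n = n·v/(4L) = 3·333.5/(4·1.003) = 249.3769 Hz.
f_beat = |249.3769 − 253.4| = 4.02 Hz.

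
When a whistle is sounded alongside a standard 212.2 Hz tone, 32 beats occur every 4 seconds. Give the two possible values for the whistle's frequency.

Beat frequency = 32/4 = 8 Hz.
|f − 212.2| = 8, so f = 212.2 ± 8.

204.2 Hz or 220.2 Hz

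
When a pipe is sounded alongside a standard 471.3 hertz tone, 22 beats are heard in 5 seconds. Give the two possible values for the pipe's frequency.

Beat frequency = 22/5 = 4.4 Hz.
|f − 471.3| = 4.4, so f = 471.3 ± 4.4.

466.9 Hz or 475.7 Hz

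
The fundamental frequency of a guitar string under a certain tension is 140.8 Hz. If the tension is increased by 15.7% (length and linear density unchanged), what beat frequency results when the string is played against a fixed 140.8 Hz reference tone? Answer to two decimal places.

10.65 Hz

For a string, f ∝ √T, so the new frequency is 140.8·√1.157 = 151.4500 Hz.
f_beat = |151.4500 − 140.8| = 10.65 Hz.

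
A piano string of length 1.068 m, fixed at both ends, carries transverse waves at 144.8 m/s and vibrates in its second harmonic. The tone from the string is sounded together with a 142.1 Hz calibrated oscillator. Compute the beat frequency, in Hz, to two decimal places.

For a string fixed at both ends, f_n = n·v/(2L) = 2·144.8/(2·1.068) = 135.5805 Hz.
f_beat = |135.5805 − 142.1| = 6.52 Hz.

6.52 Hz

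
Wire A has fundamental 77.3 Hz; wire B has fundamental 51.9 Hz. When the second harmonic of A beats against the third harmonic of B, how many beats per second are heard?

1.1 Hz

Second harmonic of the first: 2·77.3 = 154.6 Hz.
Third harmonic of the second: 3·51.9 = 155.7 Hz.
f_beat = |154.6 − 155.7| = 1.1 Hz.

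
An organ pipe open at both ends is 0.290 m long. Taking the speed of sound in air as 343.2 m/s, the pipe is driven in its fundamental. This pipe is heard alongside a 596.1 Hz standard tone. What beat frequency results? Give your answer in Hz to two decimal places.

Open pipe: f_n = n·v/(2L) = 1·343.2/(2·0.290) = 591.7241 Hz.
f_beat = |591.7241 − 596.1| = 4.38 Hz.

4.38 Hz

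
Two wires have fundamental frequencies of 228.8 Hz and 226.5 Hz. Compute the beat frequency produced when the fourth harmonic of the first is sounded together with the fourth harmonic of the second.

9.2 Hz

Fourth harmonic of the first: 4·228.8 = 915.2 Hz.
Fourth harmonic of the second: 4·226.5 = 906.0 Hz.
f_beat = |915.2 − 906.0| = 9.2 Hz.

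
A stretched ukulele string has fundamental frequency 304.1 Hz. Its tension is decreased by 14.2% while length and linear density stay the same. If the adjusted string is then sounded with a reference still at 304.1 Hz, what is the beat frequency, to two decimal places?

22.42 Hz

For a string, f ∝ √T, so the new frequency is 304.1·√0.858 = 281.6826 Hz.
f_beat = |281.6826 − 304.1| = 22.42 Hz.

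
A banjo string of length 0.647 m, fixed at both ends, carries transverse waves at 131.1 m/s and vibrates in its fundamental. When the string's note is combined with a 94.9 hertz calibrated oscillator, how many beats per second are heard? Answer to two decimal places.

For a string fixed at both ends, f_n = n·v/(2L) = 1·131.1/(2·0.647) = 101.3138 Hz.
f_beat = |101.3138 − 94.9| = 6.41 Hz.

6.41 Hz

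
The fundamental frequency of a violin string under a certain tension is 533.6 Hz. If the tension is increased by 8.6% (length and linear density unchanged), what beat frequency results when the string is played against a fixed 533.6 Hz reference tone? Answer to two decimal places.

22.47 Hz

For a string, f ∝ √T, so the new frequency is 533.6·√1.086 = 556.0716 Hz.
f_beat = |556.0716 − 533.6| = 22.47 Hz.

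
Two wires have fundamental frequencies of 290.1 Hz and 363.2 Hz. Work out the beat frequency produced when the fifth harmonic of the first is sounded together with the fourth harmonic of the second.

Fifth harmonic of the first: 5·290.1 = 1450.5 Hz.
Fourth harmonic of the second: 4·363.2 = 1452.8 Hz.
f_beat = |1450.5 − 1452.8| = 2.3 Hz.

2.3 Hz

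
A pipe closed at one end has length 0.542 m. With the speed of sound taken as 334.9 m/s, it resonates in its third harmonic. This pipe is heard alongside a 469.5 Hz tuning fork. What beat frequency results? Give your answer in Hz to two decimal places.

6.08 Hz

Closed pipe (odd harmonics): f_n = n·v/(4L) = 3·334.9/(4·0.542) = 463.4225 Hz.
f_beat = |463.4225 − 469.5| = 6.08 Hz.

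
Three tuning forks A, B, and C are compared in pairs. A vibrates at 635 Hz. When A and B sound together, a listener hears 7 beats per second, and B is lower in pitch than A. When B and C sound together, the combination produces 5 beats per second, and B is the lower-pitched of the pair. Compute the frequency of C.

633 Hz

B is below A, so f_B = 635 − 7 = 628 Hz.
C is above B, so f_C = 628 + 5 = 633 Hz.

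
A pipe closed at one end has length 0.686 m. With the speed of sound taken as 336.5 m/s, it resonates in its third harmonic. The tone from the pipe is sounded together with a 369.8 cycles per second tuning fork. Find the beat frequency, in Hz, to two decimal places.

Closed pipe (odd harmonics): f_n = n·v/(4L) = 3·336.5/(4·0.686) = 367.8936 Hz.
f_beat = |367.8936 − 369.8| = 1.91 Hz.

1.91 Hz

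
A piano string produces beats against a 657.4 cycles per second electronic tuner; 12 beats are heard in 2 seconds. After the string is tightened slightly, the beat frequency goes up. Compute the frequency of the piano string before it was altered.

663.4 Hz

Beat frequency = 12/2 = 6 Hz.
|f − 657.4| = 6, so the piano string was at either 651.4 Hz or 663.4 Hz.
Increasing tension raises a string's frequency; the adjustment raises the piano string's frequency.
The beat rate rose, so the adjustment moved the piano string further from 657.4 Hz — it was already above the reference.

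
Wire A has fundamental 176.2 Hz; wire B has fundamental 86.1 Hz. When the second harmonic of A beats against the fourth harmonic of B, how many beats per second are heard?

8.0 Hz

Second harmonic of the first: 2·176.2 = 352.4 Hz.
Fourth harmonic of the second: 4·86.1 = 344.4 Hz.
f_beat = |352.4 − 344.4| = 8.0 Hz.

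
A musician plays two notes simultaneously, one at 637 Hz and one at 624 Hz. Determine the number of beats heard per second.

Beats arise from superposition of two nearby frequencies; the beat rate is |f₁ − f₂|.
|637 − 624| = 13 Hz.

13 Hz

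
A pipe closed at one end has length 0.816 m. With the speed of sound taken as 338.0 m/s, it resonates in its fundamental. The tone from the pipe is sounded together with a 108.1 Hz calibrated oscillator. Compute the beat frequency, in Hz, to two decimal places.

Closed pipe (odd harmonics): f_n = n·v/(4L) = 1·338.0/(4·0.816) = 103.5539 Hz.
f_beat = |103.5539 − 108.1| = 4.55 Hz.

4.55 Hz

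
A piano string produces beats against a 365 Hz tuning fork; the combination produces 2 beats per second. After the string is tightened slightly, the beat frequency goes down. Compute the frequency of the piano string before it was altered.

363 Hz

|f − 365| = 2, so the piano string was at either 363 Hz or 367 Hz.
Increasing tension raises a string's frequency; the adjustment raises the piano string's frequency.
The beat rate fell, so the adjustment moved the piano string toward 365 Hz — it must have started below the reference.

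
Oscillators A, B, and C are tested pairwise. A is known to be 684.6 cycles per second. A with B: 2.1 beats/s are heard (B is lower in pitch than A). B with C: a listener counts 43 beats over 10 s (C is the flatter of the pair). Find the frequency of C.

B is below A, so f_B = 684.6 − 2.1 = 682.5 Hz.
B–C: Beat frequency = 43/10 = 4.3 Hz.
C is below B, so f_C = 682.5 − 4.3 = 678.2 Hz.

678.2 Hz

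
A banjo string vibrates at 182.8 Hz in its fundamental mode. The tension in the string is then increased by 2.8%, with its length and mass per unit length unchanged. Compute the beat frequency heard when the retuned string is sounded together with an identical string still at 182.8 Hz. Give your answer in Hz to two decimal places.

2.54 Hz

For a string, f ∝ √T, so the new frequency is 182.8·√1.028 = 185.3415 Hz.
f_beat = |185.3415 − 182.8| = 2.54 Hz.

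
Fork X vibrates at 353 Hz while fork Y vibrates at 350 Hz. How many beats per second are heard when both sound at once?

3 Hz

The beat frequency equals the magnitude of the frequency difference.
|353 − 350| = 3 Hz.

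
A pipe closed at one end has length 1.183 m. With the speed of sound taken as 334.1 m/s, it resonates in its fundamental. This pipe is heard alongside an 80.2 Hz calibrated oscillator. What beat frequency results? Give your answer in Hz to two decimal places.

9.60 Hz

Closed pipe (odd harmonics): f_n = n·v/(4L) = 1·334.1/(4·1.183) = 70.6044 Hz.
f_beat = |70.6044 − 80.2| = 9.60 Hz.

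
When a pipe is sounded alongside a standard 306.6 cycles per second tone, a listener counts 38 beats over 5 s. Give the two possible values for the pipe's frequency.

299 Hz or 314.2 Hz

Beat frequency = 38/5 = 7.6 Hz.
|f − 306.6| = 7.6, so f = 306.6 ± 7.6.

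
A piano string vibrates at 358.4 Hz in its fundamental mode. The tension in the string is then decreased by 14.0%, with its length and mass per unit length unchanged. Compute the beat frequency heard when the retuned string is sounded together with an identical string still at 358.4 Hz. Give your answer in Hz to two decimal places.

26.03 Hz

For a string, f ∝ √T, so the new frequency is 358.4·√0.860 = 332.3665 Hz.
f_beat = |332.3665 − 358.4| = 26.03 Hz.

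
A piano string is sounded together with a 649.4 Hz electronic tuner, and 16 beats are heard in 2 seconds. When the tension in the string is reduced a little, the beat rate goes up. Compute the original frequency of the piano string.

Beat frequency = 16/2 = 8 Hz.
|f − 649.4| = 8, so the piano string was at either 641.4 Hz or 657.4 Hz.
Lower tension means lower frequency; the adjustment lowers the piano string's frequency.
The beat rate rose, so the adjustment moved the piano string further from 649.4 Hz — it was already below the reference.

641.4 Hz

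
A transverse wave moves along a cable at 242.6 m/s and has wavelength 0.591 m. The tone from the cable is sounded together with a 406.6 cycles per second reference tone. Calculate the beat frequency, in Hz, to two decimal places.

Source frequency f = v/λ = 242.6/0.591 = 410.4907 Hz.
f_beat = |410.4907 − 406.6| = 3.89 Hz.

3.89 Hz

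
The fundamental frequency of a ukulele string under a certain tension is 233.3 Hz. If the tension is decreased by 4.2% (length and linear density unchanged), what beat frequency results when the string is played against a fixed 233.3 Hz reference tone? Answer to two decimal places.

For a string, f ∝ √T, so the new frequency is 233.3·√0.958 = 228.3481 Hz.
f_beat = |228.3481 − 233.3| = 4.95 Hz.

4.95 Hz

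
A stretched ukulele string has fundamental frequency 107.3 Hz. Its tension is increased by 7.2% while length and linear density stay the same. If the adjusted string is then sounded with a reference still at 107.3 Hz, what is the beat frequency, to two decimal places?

For a string, f ∝ √T, so the new frequency is 107.3·√1.072 = 111.0957 Hz.
f_beat = |111.0957 − 107.3| = 3.80 Hz.

3.80 Hz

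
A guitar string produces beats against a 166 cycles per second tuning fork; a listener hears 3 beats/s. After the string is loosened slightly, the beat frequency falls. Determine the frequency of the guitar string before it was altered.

169 Hz

|f − 166| = 3, so the guitar string was at either 163 Hz or 169 Hz.
Reducing tension lowers a string's frequency; the adjustment lowers the guitar string's frequency.
The beat rate fell, so the adjustment moved the guitar string toward 166 Hz — it must have started above the reference.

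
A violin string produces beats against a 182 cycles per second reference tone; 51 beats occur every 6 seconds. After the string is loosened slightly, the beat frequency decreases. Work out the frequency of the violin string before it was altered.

Beat frequency = 51/6 = 8.5 Hz.
|f − 182| = 8.5, so the violin string was at either 173.5 Hz or 190.5 Hz.
Reducing tension lowers a string's frequency; the adjustment lowers the violin string's frequency.
The beat rate fell, so the adjustment moved the violin string toward 182 Hz — it must have started above the reference.

190.5 Hz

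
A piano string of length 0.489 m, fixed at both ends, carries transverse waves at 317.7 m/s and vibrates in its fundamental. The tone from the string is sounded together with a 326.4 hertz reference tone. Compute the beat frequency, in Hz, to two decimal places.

For a string fixed at both ends, f_n = n·v/(2L) = 1·317.7/(2·0.489) = 324.8466 Hz.
f_beat = |324.8466 − 326.4| = 1.55 Hz.

1.55 Hz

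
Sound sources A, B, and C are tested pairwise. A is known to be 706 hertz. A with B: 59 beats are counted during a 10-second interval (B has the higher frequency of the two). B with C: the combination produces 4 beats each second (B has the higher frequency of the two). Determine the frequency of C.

707.9 Hz

A–B: Beat frequency = 59/10 = 5.9 Hz.
B is above A, so f_B = 706 + 5.9 = 711.9 Hz.
C is below B, so f_C = 711.9 − 4 = 707.9 Hz.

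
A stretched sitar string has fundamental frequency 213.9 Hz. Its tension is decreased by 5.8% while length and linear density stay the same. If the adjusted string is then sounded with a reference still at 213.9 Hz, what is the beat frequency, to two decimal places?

For a string, f ∝ √T, so the new frequency is 213.9·√0.942 = 207.6042 Hz.
f_beat = |207.6042 − 213.9| = 6.30 Hz.

6.30 Hz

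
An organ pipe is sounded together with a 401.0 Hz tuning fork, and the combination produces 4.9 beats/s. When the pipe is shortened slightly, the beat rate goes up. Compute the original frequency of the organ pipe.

405.9 Hz

|f − 401.0| = 4.9, so the organ pipe was at either 396.1 Hz or 405.9 Hz.
A shorter pipe has a higher fundamental; the adjustment raises the organ pipe's frequency.
The beat rate rose, so the adjustment moved the organ pipe further from 401.0 Hz — it was already above the reference.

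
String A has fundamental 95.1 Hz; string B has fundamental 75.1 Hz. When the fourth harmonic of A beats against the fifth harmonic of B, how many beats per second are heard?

4.9 Hz

Fourth harmonic of the first: 4·95.1 = 380.4 Hz.
Fifth harmonic of the second: 5·75.1 = 375.5 Hz.
f_beat = |380.4 − 375.5| = 4.9 Hz.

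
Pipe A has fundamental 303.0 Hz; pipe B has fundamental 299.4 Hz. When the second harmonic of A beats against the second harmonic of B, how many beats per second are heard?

7.2 Hz

Second harmonic of the first: 2·303.0 = 606.0 Hz.
Second harmonic of the second: 2·299.4 = 598.8 Hz.
f_beat = |606.0 − 598.8| = 7.2 Hz.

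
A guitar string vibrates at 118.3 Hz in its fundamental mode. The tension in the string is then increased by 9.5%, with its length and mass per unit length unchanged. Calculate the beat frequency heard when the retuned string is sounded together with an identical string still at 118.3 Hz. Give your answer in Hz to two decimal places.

For a string, f ∝ √T, so the new frequency is 118.3·√1.095 = 123.7918 Hz.
f_beat = |123.7918 − 118.3| = 5.49 Hz.

5.49 Hz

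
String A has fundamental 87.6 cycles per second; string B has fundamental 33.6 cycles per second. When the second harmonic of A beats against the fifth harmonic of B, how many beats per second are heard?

Second harmonic of the first: 2·87.6 = 175.2 Hz.
Fifth harmonic of the second: 5·33.6 = 168.0 Hz.
f_beat = |175.2 − 168.0| = 7.2 Hz.

7.2 Hz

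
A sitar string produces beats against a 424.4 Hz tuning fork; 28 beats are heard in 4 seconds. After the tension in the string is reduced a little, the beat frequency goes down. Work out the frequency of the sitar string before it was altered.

Beat frequency = 28/4 = 7 Hz.
|f − 424.4| = 7, so the sitar string was at either 417.4 Hz or 431.4 Hz.
Lower tension means lower frequency; the adjustment lowers the sitar string's frequency.
The beat rate fell, so the adjustment moved the sitar string toward 424.4 Hz — it must have started above the reference.

431.4 Hz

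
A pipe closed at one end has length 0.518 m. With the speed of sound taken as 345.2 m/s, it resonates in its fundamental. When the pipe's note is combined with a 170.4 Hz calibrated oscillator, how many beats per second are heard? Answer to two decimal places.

Closed pipe (odd harmonics): f_n = n·v/(4L) = 1·345.2/(4·0.518) = 166.6023 Hz.
f_beat = |166.6023 − 170.4| = 3.80 Hz.

3.80 Hz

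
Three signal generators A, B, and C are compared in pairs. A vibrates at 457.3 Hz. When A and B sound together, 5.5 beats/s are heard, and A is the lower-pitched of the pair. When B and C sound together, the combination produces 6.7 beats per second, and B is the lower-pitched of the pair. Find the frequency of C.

469.5 Hz

B is above A, so f_B = 457.3 + 5.5 = 462.8 Hz.
C is above B, so f_C = 462.8 + 6.7 = 469.5 Hz.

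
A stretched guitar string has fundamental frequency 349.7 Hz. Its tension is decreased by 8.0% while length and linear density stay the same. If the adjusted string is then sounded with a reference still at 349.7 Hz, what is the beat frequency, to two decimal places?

14.28 Hz

For a string, f ∝ √T, so the new frequency is 349.7·√0.920 = 335.4205 Hz.
f_beat = |335.4205 − 349.7| = 14.28 Hz.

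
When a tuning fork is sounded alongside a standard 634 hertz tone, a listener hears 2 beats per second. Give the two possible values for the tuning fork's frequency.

632 Hz or 636 Hz

|f − 634| = 2, so f = 634 ± 2.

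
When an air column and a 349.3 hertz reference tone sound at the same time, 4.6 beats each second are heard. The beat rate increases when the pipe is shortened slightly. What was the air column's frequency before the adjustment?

353.9 Hz

|f − 349.3| = 4.6, so the air column was at either 344.7 Hz or 353.9 Hz.
A shorter pipe has a higher fundamental; the adjustment raises the air column's frequency.
The beat rate rose, so the adjustment moved the air column further from 349.3 Hz — it was already above the reference.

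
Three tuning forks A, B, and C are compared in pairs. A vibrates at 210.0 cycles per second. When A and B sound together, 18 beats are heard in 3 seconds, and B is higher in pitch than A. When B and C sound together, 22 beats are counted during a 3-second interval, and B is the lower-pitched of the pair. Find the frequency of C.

223.3333 Hz

A–B: Beat frequency = 18/3 = 6 Hz.
B is above A, so f_B = 210.0 + 6 = 216 Hz.
B–C: Beat frequency = 22/3 = 7.3333 Hz.
C is above B, so f_C = 216 + 7.3333 = 223.3333 Hz.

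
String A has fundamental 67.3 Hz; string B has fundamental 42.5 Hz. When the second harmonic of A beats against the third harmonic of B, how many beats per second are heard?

Second harmonic of the first: 2·67.3 = 134.6 Hz.
Third harmonic of the second: 3·42.5 = 127.5 Hz.
f_beat = |134.6 − 127.5| = 7.1 Hz.

7.1 Hz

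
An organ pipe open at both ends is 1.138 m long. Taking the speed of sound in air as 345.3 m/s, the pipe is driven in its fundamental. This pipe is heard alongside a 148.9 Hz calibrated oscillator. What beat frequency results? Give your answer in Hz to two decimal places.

2.81 Hz

Open pipe: f_n = n·v/(2L) = 1·345.3/(2·1.138) = 151.7135 Hz.
f_beat = |151.7135 − 148.9| = 2.81 Hz.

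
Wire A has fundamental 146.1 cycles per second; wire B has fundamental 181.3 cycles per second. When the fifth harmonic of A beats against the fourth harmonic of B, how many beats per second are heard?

Fifth harmonic of the first: 5·146.1 = 730.5 Hz.
Fourth harmonic of the second: 4·181.3 = 725.2 Hz.
f_beat = |730.5 − 725.2| = 5.3 Hz.

5.3 Hz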